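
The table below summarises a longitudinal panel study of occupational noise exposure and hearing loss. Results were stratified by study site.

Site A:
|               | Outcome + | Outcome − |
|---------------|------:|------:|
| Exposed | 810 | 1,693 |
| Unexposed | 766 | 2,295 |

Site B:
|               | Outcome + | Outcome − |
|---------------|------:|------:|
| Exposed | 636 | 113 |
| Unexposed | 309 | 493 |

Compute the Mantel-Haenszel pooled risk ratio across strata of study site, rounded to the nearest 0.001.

RR_MH = Σ(aᵢ·n₀ᵢ/nᵢ) / Σ(cᵢ·n₁ᵢ/nᵢ), with n₁ᵢ = aᵢ+bᵢ (exposed), n₀ᵢ = cᵢ+dᵢ (unexposed), nᵢ = n₁ᵢ+n₀ᵢ.
Stratum 1 (Site A): n₁ = 2503, n₀ = 3061, n = 5564; a·n₀/n = 810·3061/5564 = 445.6165; c·n₁/n = 766·2503/5564 = 344.5899
Stratum 2 (Site B): n₁ = 749, n₀ = 802, n = 1551; a·n₀/n = 636·802/1551 = 328.8665; c·n₁/n = 309·749/1551 = 149.2205
RR_MH = (445.6165 + 328.8665) / (344.5899 + 149.2205) = 774.4830 / 493.8104 = 1.56838

1.568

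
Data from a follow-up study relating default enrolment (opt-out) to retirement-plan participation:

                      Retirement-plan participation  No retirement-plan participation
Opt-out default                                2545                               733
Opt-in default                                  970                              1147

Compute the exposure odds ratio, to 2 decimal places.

Cells: a = 2545, b = 733, c = 970, d = 1147.
OR = (a·d)/(b·c) = (2545 × 1147) / (733 × 970) = 2919115 / 711010 = 4.10559
The odds of retirement-plan participation are about 4.11 times as high in the opt-out default group.

4.11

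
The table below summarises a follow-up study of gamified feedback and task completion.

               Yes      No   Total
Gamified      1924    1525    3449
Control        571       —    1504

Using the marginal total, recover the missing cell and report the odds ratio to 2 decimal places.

The missing cell is in the unexposed row: 1504 − 571 = 933.
So a = 1924, b = 1525, c = 571, d = 933.
OR = (a·d)/(b·c) = (1924 × 933) / (1525 × 571) = 1795092 / 870775 = 2.06149

2.06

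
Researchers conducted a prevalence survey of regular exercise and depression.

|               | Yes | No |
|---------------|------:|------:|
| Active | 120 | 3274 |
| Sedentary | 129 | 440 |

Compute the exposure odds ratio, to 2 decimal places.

0.13

Cells: a = 120, b = 3274, c = 129, d = 440.
OR = (a·d)/(b·c) = (120 × 440) / (3274 × 129) = 52800 / 422346 = 0.12502
Exposure is associated with lower odds of depression (OR = 0.13 < 1).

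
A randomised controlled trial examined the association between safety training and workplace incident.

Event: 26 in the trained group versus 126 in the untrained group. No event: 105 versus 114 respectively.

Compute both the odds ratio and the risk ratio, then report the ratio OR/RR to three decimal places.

From the description: a = 26, b = 105, c = 126, d = 114.
OR = (26·114)/(105·126) = 2964/13230 = 0.22404
Risk in exposed = 26/131 = 0.19847; risk in unexposed = 126/240 = 0.52500; RR = 0.37804
OR/RR = 0.22404 / 0.37804 = 0.59262
The outcome is not rare, so the OR lies further from 1 than the RR.

0.593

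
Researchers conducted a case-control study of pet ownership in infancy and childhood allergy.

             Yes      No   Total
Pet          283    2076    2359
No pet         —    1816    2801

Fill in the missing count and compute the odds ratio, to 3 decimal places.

The missing cell is in the unexposed row: 2801 − 1816 = 985.
So a = 283, b = 2076, c = 985, d = 1816.
OR = (a·d)/(b·c) = (283 × 1816) / (2076 × 985) = 513928 / 2044860 = 0.25133

0.251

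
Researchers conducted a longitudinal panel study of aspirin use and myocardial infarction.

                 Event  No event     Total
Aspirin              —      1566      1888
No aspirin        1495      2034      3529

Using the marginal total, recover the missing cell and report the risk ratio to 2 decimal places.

0.40

The missing cell is in the exposed row: 1888 − 1566 = 322.
So a = 322, b = 1566, c = 1495, d = 2034.
RR = [a/(a+b)] / [c/(c+d)] = (322/1888) / (1495/3529) = 0.17055/0.42363 = 0.40259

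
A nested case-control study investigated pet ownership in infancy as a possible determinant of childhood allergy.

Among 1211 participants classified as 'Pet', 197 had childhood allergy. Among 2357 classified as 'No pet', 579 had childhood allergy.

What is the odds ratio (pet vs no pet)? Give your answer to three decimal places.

From the description: a = 197, b = 1014, c = 579, d = 1778.
OR = (a·d)/(b·c) = (197 × 1778) / (1014 × 579) = 350266 / 587106 = 0.59660
Exposure is associated with lower odds of childhood allergy (OR = 0.60 < 1).

0.597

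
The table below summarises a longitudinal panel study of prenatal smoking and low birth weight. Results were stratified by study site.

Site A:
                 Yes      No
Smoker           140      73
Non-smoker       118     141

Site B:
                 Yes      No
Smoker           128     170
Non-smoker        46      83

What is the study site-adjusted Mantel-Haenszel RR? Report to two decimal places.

1.35

RR_MH = Σ(aᵢ·n₀ᵢ/nᵢ) / Σ(cᵢ·n₁ᵢ/nᵢ), with n₁ᵢ = aᵢ+bᵢ (exposed), n₀ᵢ = cᵢ+dᵢ (unexposed), nᵢ = n₁ᵢ+n₀ᵢ.
Stratum 1 (Site A): n₁ = 213, n₀ = 259, n = 472; a·n₀/n = 140·259/472 = 76.8220; c·n₁/n = 118·213/472 = 53.2500
Stratum 2 (Site B): n₁ = 298, n₀ = 129, n = 427; a·n₀/n = 128·129/427 = 38.6698; c·n₁/n = 46·298/427 = 32.1030
RR_MH = (76.8220 + 38.6698) / (53.2500 + 32.1030) = 115.4918 / 85.3530 = 1.35311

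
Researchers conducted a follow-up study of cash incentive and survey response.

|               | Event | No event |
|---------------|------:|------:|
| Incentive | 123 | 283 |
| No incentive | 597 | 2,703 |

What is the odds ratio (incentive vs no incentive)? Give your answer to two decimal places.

1.97

Cells: a = 123, b = 283, c = 597, d = 2703.
OR = (a·d)/(b·c) = (123 × 2703) / (283 × 597) = 332469 / 168951 = 1.96784
The odds of survey response are about 1.97 times as high in the incentive group.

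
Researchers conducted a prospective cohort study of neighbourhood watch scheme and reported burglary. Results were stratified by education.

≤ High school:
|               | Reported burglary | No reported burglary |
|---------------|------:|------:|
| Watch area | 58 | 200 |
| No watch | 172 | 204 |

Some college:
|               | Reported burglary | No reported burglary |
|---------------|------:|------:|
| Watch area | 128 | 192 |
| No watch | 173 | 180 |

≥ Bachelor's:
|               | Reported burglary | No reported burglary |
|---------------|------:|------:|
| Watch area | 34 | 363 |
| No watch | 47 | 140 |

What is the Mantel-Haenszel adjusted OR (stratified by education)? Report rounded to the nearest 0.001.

OR_MH = Σ(aᵢdᵢ/nᵢ) / Σ(bᵢcᵢ/nᵢ), where nᵢ is the stratum total.
Stratum 1 (≤ High school): n = 634; a·d/n = 58·204/634 = 18.6625; b·c/n = 200·172/634 = 54.2587
Stratum 2 (Some college): n = 673; a·d/n = 128·180/673 = 34.2348; b·c/n = 192·173/673 = 49.3551
Stratum 3 (≥ Bachelor's): n = 584; a·d/n = 34·140/584 = 8.1507; b·c/n = 363·47/584 = 29.2140
OR_MH = (18.6625 + 34.2348 + 8.1507) / (54.2587 + 49.3551 + 29.2140) = 61.0479 / 132.8278 = 0.45960

0.460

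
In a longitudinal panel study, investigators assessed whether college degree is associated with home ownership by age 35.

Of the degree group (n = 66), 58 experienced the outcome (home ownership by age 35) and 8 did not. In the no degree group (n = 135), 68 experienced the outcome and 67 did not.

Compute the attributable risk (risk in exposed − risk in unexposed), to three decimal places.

0.375

From the description: a = 58, b = 8, c = 68, d = 67.
Risk in exposed = 58/66 = 0.878788; risk in unexposed = 68/135 = 0.503704.
Risk difference = 0.878788 − 0.503704 = 0.375084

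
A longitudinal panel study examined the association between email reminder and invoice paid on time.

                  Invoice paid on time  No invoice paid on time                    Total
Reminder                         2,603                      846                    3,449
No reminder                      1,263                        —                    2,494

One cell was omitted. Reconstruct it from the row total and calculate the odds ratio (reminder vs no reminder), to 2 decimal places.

The missing cell is in the unexposed row: 2494 − 1263 = 1231.
So a = 2603, b = 846, c = 1263, d = 1231.
OR = (a·d)/(b·c) = (2603 × 1231) / (846 × 1263) = 3204293 / 1068498 = 2.99888

3.00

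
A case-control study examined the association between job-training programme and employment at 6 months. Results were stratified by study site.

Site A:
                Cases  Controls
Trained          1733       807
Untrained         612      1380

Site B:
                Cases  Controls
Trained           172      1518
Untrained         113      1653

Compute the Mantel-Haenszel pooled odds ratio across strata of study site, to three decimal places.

OR_MH = Σ(aᵢdᵢ/nᵢ) / Σ(bᵢcᵢ/nᵢ), where nᵢ is the stratum total.
Stratum 1 (Site A): n = 4532; a·d/n = 1733·1380/4532 = 527.7008; b·c/n = 807·612/4532 = 108.9771
Stratum 2 (Site B): n = 3456; a·d/n = 172·1653/3456 = 82.2674; b·c/n = 1518·113/3456 = 49.6337
OR_MH = (527.7008 + 82.2674) / (108.9771 + 49.6337) = 609.9682 / 158.6107 = 3.84569

3.846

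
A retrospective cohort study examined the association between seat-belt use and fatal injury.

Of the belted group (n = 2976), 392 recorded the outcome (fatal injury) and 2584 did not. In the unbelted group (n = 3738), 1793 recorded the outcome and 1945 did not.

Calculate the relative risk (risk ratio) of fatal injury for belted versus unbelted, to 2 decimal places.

0.27

From the description: a = 392, b = 2584, c = 1793, d = 1945.
Risk in exposed = 392/2976 = 0.13172; risk in unexposed = 1793/3738 = 0.47967.
RR = 0.13172 / 0.47967 = 0.27461
The risk is 73% lower among the exposed than among the unexposed.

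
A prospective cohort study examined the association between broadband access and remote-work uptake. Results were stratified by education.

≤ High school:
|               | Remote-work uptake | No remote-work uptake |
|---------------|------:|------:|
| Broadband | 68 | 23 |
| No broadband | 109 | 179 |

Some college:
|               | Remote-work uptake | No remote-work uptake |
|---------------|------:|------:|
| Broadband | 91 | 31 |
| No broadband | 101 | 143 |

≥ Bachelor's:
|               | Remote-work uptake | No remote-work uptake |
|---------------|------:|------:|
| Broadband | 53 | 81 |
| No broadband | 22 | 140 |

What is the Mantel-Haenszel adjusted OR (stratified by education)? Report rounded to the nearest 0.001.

4.377

OR_MH = Σ(aᵢdᵢ/nᵢ) / Σ(bᵢcᵢ/nᵢ), where nᵢ is the stratum total.
Stratum 1 (≤ High school): n = 379; a·d/n = 68·179/379 = 32.1161; b·c/n = 23·109/379 = 6.6148
Stratum 2 (Some college): n = 366; a·d/n = 91·143/366 = 35.5546; b·c/n = 31·101/366 = 8.5546
Stratum 3 (≥ Bachelor's): n = 296; a·d/n = 53·140/296 = 25.0676; b·c/n = 81·22/296 = 6.0203
OR_MH = (32.1161 + 35.5546 + 25.0676) / (6.6148 + 8.5546 + 6.0203) = 92.7383 / 21.1897 = 4.37658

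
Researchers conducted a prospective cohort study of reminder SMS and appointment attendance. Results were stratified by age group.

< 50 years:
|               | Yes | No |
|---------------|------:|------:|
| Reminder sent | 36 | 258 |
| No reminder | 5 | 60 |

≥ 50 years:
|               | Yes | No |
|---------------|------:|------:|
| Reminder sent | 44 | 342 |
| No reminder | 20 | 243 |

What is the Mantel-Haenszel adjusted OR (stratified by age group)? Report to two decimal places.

OR_MH = Σ(aᵢdᵢ/nᵢ) / Σ(bᵢcᵢ/nᵢ), where nᵢ is the stratum total.
Stratum 1 (< 50 years): n = 359; a·d/n = 36·60/359 = 6.0167; b·c/n = 258·5/359 = 3.5933
Stratum 2 (≥ 50 years): n = 649; a·d/n = 44·243/649 = 16.4746; b·c/n = 342·20/649 = 10.5393
OR_MH = (6.0167 + 16.4746) / (3.5933 + 10.5393) = 22.4913 / 14.1326 = 1.59145

1.59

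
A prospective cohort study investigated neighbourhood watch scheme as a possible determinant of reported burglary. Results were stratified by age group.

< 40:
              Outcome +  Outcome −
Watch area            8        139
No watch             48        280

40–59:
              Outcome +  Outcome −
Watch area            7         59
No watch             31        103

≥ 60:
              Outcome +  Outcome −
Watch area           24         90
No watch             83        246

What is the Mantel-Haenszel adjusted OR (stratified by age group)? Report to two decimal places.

OR_MH = Σ(aᵢdᵢ/nᵢ) / Σ(bᵢcᵢ/nᵢ), where nᵢ is the stratum total.
Stratum 1 (< 40): n = 475; a·d/n = 8·280/475 = 4.7158; b·c/n = 139·48/475 = 14.0463
Stratum 2 (40–59): n = 200; a·d/n = 7·103/200 = 3.6050; b·c/n = 59·31/200 = 9.1450
Stratum 3 (≥ 60): n = 443; a·d/n = 24·246/443 = 13.3273; b·c/n = 90·83/443 = 16.8623
OR_MH = (4.7158 + 3.6050 + 13.3273) / (14.0463 + 9.1450 + 16.8623) = 21.6481 / 40.0536 = 0.54048

0.54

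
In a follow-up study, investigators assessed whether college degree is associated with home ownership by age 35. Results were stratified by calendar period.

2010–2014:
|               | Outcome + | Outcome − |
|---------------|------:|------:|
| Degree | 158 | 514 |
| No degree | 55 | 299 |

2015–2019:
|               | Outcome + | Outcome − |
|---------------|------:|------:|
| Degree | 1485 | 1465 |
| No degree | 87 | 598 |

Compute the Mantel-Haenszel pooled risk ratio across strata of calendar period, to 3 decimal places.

3.136

RR_MH = Σ(aᵢ·n₀ᵢ/nᵢ) / Σ(cᵢ·n₁ᵢ/nᵢ), with n₁ᵢ = aᵢ+bᵢ (exposed), n₀ᵢ = cᵢ+dᵢ (unexposed), nᵢ = n₁ᵢ+n₀ᵢ.
Stratum 1 (2010–2014): n₁ = 672, n₀ = 354, n = 1026; a·n₀/n = 158·354/1026 = 54.5146; c·n₁/n = 55·672/1026 = 36.0234
Stratum 2 (2015–2019): n₁ = 2950, n₀ = 685, n = 3635; a·n₀/n = 1485·685/3635 = 279.8418; c·n₁/n = 87·2950/3635 = 70.6052
RR_MH = (54.5146 + 279.8418) / (36.0234 + 70.6052) = 334.3564 / 106.6286 = 3.13571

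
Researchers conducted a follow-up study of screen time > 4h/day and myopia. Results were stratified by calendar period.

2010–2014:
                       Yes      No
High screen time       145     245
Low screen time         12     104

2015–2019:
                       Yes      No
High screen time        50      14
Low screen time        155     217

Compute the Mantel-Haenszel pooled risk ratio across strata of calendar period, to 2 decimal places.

2.37

RR_MH = Σ(aᵢ·n₀ᵢ/nᵢ) / Σ(cᵢ·n₁ᵢ/nᵢ), with n₁ᵢ = aᵢ+bᵢ (exposed), n₀ᵢ = cᵢ+dᵢ (unexposed), nᵢ = n₁ᵢ+n₀ᵢ.
Stratum 1 (2010–2014): n₁ = 390, n₀ = 116, n = 506; a·n₀/n = 145·116/506 = 33.2411; c·n₁/n = 12·390/506 = 9.2490
Stratum 2 (2015–2019): n₁ = 64, n₀ = 372, n = 436; a·n₀/n = 50·372/436 = 42.6606; c·n₁/n = 155·64/436 = 22.7523
RR_MH = (33.2411 + 42.6606) / (9.2490 + 22.7523) = 75.9017 / 32.0013 = 2.37183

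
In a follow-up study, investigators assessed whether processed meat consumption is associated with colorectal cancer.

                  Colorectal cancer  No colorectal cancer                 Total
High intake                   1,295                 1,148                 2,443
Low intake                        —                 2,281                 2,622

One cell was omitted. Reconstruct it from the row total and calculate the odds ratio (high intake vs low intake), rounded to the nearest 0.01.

7.55

The missing cell is in the unexposed row: 2622 − 2281 = 341.
So a = 1295, b = 1148, c = 341, d = 2281.
OR = (a·d)/(b·c) = (1295 × 2281) / (1148 × 341) = 2953895 / 391468 = 7.54569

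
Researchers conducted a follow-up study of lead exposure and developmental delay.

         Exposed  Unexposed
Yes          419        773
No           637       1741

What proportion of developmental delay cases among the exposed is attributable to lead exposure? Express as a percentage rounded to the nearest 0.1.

Reading the table with exposure as columns: a = 419 (Exposed, case), b = 637 (Exposed, non-case), c = 773 (Unexposed, case), d = 1741.
Risk in exposed = 419/1056 = 0.39678; risk in unexposed = 773/2514 = 0.30748.
RR = 0.39678/0.30748 = 1.29043
AR% = (RR − 1)/RR × 100 = (1.29043 − 1)/1.29043 × 100 = 22.5067%

22.5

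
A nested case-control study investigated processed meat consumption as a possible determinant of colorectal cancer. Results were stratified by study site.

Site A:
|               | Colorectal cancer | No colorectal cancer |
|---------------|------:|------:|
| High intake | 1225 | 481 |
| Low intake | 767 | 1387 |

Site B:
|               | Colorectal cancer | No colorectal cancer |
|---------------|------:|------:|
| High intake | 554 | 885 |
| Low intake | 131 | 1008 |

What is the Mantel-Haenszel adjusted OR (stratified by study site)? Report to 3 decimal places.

OR_MH = Σ(aᵢdᵢ/nᵢ) / Σ(bᵢcᵢ/nᵢ), where nᵢ is the stratum total.
Stratum 1 (Site A): n = 3860; a·d/n = 1225·1387/3860 = 440.1749; b·c/n = 481·767/3860 = 95.5769
Stratum 2 (Site B): n = 2578; a·d/n = 554·1008/2578 = 216.6144; b·c/n = 885·131/2578 = 44.9709
OR_MH = (440.1749 + 216.6144) / (95.5769 + 44.9709) = 656.7893 / 140.5479 = 4.67307

4.673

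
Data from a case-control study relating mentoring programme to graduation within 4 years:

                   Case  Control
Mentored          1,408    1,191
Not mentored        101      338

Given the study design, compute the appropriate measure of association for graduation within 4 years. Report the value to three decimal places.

3.956

Cells: a = 1408, b = 1191, c = 101, d = 338.
This is a case-control study: participants were sampled on outcome status, so risks in the source population cannot be estimated directly — relative risk is not valid here. The odds ratio is the appropriate measure.
OR = (a·d)/(b·c) = (1408 × 338) / (1191 × 101) = 475904 / 120291 = 3.95627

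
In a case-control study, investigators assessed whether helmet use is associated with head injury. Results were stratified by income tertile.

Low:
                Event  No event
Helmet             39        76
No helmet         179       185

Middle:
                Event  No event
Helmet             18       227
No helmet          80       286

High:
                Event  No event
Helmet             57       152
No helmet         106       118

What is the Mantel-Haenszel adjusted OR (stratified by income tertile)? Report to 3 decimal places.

0.409

OR_MH = Σ(aᵢdᵢ/nᵢ) / Σ(bᵢcᵢ/nᵢ), where nᵢ is the stratum total.
Stratum 1 (Low): n = 479; a·d/n = 39·185/479 = 15.0626; b·c/n = 76·179/479 = 28.4008
Stratum 2 (Middle): n = 611; a·d/n = 18·286/611 = 8.4255; b·c/n = 227·80/611 = 29.7218
Stratum 3 (High): n = 433; a·d/n = 57·118/433 = 15.5335; b·c/n = 152·106/433 = 37.2102
OR_MH = (15.0626 + 8.4255 + 15.5335) / (28.4008 + 29.7218 + 37.2102) = 39.0216 / 95.3328 = 0.40932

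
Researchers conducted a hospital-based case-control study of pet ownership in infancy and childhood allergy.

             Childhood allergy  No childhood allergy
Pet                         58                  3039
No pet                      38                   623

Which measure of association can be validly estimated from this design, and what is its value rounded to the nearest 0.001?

Cells: a = 58, b = 3039, c = 38, d = 623.
This is a hospital-based case-control study: participants were sampled on outcome status, so risks in the source population cannot be estimated directly — relative risk is not valid here. The odds ratio is the appropriate measure.
OR = (a·d)/(b·c) = (58 × 623) / (3039 × 38) = 36134 / 115482 = 0.31290

0.313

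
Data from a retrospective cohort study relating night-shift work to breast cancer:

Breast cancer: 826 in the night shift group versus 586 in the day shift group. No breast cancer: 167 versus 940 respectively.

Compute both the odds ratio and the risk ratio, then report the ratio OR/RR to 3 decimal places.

3.663

From the description: a = 826, b = 167, c = 586, d = 940.
OR = (826·940)/(167·586) = 776440/97862 = 7.93403
Risk in exposed = 826/993 = 0.83182; risk in unexposed = 586/1526 = 0.38401; RR = 2.16615
OR/RR = 7.93403 / 2.16615 = 3.66274
The outcome is not rare, so the OR lies further from 1 than the RR.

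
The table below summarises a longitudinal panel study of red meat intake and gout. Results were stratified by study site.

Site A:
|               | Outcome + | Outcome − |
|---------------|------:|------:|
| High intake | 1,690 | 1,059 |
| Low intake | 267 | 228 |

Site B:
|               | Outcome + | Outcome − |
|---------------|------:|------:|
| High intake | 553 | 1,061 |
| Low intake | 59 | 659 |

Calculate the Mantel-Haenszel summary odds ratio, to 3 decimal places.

2.413

OR_MH = Σ(aᵢdᵢ/nᵢ) / Σ(bᵢcᵢ/nᵢ), where nᵢ is the stratum total.
Stratum 1 (Site A): n = 3244; a·d/n = 1690·228/3244 = 118.7793; b·c/n = 1059·267/3244 = 87.1618
Stratum 2 (Site B): n = 2332; a·d/n = 553·659/2332 = 156.2723; b·c/n = 1061·59/2332 = 26.8435
OR_MH = (118.7793 + 156.2723) / (87.1618 + 26.8435) = 275.0516 / 114.0053 = 2.41262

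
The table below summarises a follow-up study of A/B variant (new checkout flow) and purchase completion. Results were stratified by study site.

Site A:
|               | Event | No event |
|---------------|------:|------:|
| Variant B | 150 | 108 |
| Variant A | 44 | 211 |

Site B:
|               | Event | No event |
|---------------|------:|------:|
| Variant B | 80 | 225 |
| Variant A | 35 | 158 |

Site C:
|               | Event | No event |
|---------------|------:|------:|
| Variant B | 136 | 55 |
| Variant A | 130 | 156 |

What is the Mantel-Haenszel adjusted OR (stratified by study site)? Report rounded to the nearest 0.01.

OR_MH = Σ(aᵢdᵢ/nᵢ) / Σ(bᵢcᵢ/nᵢ), where nᵢ is the stratum total.
Stratum 1 (Site A): n = 513; a·d/n = 150·211/513 = 61.6959; b·c/n = 108·44/513 = 9.2632
Stratum 2 (Site B): n = 498; a·d/n = 80·158/498 = 25.3815; b·c/n = 225·35/498 = 15.8133
Stratum 3 (Site C): n = 477; a·d/n = 136·156/477 = 44.4780; b·c/n = 55·130/477 = 14.9895
OR_MH = (61.6959 + 25.3815 + 44.4780) / (9.2632 + 15.8133 + 14.9895) = 131.5554 / 40.0659 = 3.28347

3.28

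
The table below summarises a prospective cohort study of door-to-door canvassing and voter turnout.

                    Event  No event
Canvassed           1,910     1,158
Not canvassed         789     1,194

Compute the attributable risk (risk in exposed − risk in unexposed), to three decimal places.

Cells: a = 1910, b = 1158, c = 789, d = 1194.
Risk in exposed = 1910/3068 = 0.622555; risk in unexposed = 789/1983 = 0.397882.
Risk difference = 0.622555 − 0.397882 = 0.224673

0.225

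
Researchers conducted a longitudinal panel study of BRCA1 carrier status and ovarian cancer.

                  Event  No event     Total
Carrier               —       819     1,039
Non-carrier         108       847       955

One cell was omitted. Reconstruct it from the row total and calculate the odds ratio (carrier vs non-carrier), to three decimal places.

2.107

The missing cell is in the exposed row: 1039 − 819 = 220.
So a = 220, b = 819, c = 108, d = 847.
OR = (a·d)/(b·c) = (220 × 847) / (819 × 108) = 186340 / 88452 = 2.10668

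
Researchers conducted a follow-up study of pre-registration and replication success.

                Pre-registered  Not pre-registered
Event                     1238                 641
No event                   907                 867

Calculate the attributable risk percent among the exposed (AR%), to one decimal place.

26.4

Reading the table with exposure as columns: a = 1238 (Pre-registered, case), b = 907 (Pre-registered, non-case), c = 641 (Not pre-registered, case), d = 867.
Risk in exposed = 1238/2145 = 0.57716; risk in unexposed = 641/1508 = 0.42507.
RR = 0.57716/0.42507 = 1.35780
AR% = (RR − 1)/RR × 100 = (1.35780 − 1)/1.35780 × 100 = 26.3516%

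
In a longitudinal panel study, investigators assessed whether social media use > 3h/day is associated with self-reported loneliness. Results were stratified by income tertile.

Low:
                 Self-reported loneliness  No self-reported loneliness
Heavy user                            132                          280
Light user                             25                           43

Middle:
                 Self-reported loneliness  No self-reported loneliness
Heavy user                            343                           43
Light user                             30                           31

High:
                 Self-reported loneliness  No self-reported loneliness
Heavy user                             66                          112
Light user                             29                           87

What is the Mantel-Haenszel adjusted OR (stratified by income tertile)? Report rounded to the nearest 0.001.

OR_MH = Σ(aᵢdᵢ/nᵢ) / Σ(bᵢcᵢ/nᵢ), where nᵢ is the stratum total.
Stratum 1 (Low): n = 480; a·d/n = 132·43/480 = 11.8250; b·c/n = 280·25/480 = 14.5833
Stratum 2 (Middle): n = 447; a·d/n = 343·31/447 = 23.7875; b·c/n = 43·30/447 = 2.8859
Stratum 3 (High): n = 294; a·d/n = 66·87/294 = 19.5306; b·c/n = 112·29/294 = 11.0476
OR_MH = (11.8250 + 23.7875 + 19.5306) / (14.5833 + 2.8859 + 11.0476) = 55.1431 / 28.5169 = 1.93370

1.934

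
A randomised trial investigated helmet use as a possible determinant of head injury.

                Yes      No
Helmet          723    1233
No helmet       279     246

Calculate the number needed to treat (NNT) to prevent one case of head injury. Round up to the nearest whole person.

Risk in treated group = 723/1956 = 0.36963; risk in control = 279/525 = 0.53143.
Absolute risk reduction = 0.53143 − 0.36963 = 0.16180
NNT = 1 / ARR = 1 / 0.16180 = 6.181 → round up → 7

7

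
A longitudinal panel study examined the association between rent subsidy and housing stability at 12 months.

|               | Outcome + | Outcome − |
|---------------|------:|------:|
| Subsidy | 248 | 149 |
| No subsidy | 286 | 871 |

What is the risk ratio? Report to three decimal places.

Cells: a = 248, b = 149, c = 286, d = 871.
Risk in exposed = 248/397 = 0.62469; risk in unexposed = 286/1157 = 0.24719.
RR = 0.62469 / 0.24719 = 2.52714
The risk among the exposed is 2.53 times that among the unexposed.

2.527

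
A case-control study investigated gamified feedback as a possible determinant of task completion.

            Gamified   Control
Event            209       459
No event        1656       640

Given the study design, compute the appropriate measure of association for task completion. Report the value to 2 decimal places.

Reading the table with exposure as columns: a = 209 (Gamified, case), b = 1656 (Gamified, non-case), c = 459 (Control, case), d = 640.
This is a case-control study: participants were sampled on outcome status, so risks in the source population cannot be estimated directly — relative risk is not valid here. The odds ratio is the appropriate measure.
OR = (a·d)/(b·c) = (209 × 640) / (1656 × 459) = 133760 / 760104 = 0.17598

0.18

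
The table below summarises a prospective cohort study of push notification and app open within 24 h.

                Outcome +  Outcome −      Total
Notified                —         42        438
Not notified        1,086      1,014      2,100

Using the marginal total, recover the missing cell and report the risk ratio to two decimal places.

1.75

The missing cell is in the exposed row: 438 − 42 = 396.
So a = 396, b = 42, c = 1086, d = 1014.
RR = [a/(a+b)] / [c/(c+d)] = (396/438) / (1086/2100) = 0.90411/0.51714 = 1.74828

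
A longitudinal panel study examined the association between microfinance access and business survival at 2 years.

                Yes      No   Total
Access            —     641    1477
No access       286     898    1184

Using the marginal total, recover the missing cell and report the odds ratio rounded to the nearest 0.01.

The missing cell is in the exposed row: 1477 − 641 = 836.
So a = 836, b = 641, c = 286, d = 898.
OR = (a·d)/(b·c) = (836 × 898) / (641 × 286) = 750728 / 183326 = 4.09504

4.10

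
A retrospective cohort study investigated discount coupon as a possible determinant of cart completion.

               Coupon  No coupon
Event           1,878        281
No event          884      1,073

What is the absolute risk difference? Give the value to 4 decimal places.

Reading the table with exposure as columns: a = 1878 (Coupon, case), b = 884 (Coupon, non-case), c = 281 (No coupon, case), d = 1073.
Risk in exposed = 1878/2762 = 0.679942; risk in unexposed = 281/1354 = 0.207533.
Risk difference = 0.679942 − 0.207533 = 0.472409

0.4724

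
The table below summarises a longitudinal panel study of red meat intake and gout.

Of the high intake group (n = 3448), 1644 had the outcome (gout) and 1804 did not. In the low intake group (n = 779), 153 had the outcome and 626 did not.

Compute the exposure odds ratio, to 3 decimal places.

From the description: a = 1644, b = 1804, c = 153, d = 626.
OR = (a·d)/(b·c) = (1644 × 626) / (1804 × 153) = 1029144 / 276012 = 3.72862
The odds of gout are about 3.73 times as high in the high intake group.

3.729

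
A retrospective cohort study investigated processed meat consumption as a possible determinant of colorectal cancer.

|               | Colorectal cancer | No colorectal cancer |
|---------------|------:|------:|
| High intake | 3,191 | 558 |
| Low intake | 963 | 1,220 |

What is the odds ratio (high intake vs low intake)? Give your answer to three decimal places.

7.245

Cells: a = 3191, b = 558, c = 963, d = 1220.
OR = (a·d)/(b·c) = (3191 × 1220) / (558 × 963) = 3893020 / 537354 = 7.24480
The odds of colorectal cancer are about 7.24 times as high in the high intake group.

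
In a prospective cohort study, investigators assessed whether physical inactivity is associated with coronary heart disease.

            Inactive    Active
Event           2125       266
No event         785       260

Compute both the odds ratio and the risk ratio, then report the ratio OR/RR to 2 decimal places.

1.83

Reading the table with exposure as columns: a = 2125 (Inactive, case), b = 785 (Inactive, non-case), c = 266 (Active, case), d = 260.
OR = (2125·260)/(785·266) = 552500/208810 = 2.64595
Risk in exposed = 2125/2910 = 0.73024; risk in unexposed = 266/526 = 0.50570; RR = 1.44401
OR/RR = 2.64595 / 1.44401 = 1.83236
The outcome is not rare, so the OR lies further from 1 than the RR.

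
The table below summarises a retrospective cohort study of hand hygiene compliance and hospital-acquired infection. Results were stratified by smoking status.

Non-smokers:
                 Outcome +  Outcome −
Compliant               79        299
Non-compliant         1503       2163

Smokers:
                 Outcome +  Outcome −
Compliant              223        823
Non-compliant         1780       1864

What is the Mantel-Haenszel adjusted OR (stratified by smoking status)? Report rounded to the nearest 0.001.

0.309

OR_MH = Σ(aᵢdᵢ/nᵢ) / Σ(bᵢcᵢ/nᵢ), where nᵢ is the stratum total.
Stratum 1 (Non-smokers): n = 4044; a·d/n = 79·2163/4044 = 42.2545; b·c/n = 299·1503/4044 = 111.1269
Stratum 2 (Smokers): n = 4690; a·d/n = 223·1864/4690 = 88.6294; b·c/n = 823·1780/4690 = 312.3539
OR_MH = (42.2545 + 88.6294) / (111.1269 + 312.3539) = 130.8839 / 423.4808 = 0.30907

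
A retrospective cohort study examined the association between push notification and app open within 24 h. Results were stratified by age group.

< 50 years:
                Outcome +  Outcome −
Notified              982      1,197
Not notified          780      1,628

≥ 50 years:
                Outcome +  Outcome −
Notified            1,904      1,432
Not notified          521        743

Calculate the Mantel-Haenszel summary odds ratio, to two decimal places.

OR_MH = Σ(aᵢdᵢ/nᵢ) / Σ(bᵢcᵢ/nᵢ), where nᵢ is the stratum total.
Stratum 1 (< 50 years): n = 4587; a·d/n = 982·1628/4587 = 348.5276; b·c/n = 1197·780/4587 = 203.5448
Stratum 2 (≥ 50 years): n = 4600; a·d/n = 1904·743/4600 = 307.5374; b·c/n = 1432·521/4600 = 162.1896
OR_MH = (348.5276 + 307.5374) / (203.5448 + 162.1896) = 656.0650 / 365.7344 = 1.79383

1.79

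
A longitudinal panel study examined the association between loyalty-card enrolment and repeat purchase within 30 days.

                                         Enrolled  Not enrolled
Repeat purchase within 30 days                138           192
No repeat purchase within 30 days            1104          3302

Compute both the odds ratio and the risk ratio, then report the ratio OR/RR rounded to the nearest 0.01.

Reading the table with exposure as columns: a = 138 (Enrolled, case), b = 1104 (Enrolled, non-case), c = 192 (Not enrolled, case), d = 3302.
OR = (138·3302)/(1104·192) = 455676/211968 = 2.14974
Risk in exposed = 138/1242 = 0.11111; risk in unexposed = 192/3494 = 0.05495; RR = 2.02199
OR/RR = 2.14974 / 2.02199 = 1.06318
The outcome is not rare, so the OR lies further from 1 than the RR.

1.06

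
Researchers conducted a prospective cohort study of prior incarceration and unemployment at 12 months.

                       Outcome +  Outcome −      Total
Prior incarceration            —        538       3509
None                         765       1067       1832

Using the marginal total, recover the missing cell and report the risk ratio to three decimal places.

2.028

The missing cell is in the exposed row: 3509 − 538 = 2971.
So a = 2971, b = 538, c = 765, d = 1067.
RR = [a/(a+b)] / [c/(c+d)] = (2971/3509) / (765/1832) = 0.84668/0.41758 = 2.02760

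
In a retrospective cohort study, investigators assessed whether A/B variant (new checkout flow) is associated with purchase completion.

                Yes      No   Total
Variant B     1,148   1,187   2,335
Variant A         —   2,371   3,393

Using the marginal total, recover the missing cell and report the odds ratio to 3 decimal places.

2.244

The missing cell is in the unexposed row: 3393 − 2371 = 1022.
So a = 1148, b = 1187, c = 1022, d = 2371.
OR = (a·d)/(b·c) = (1148 × 2371) / (1187 × 1022) = 2721908 / 1213114 = 2.24374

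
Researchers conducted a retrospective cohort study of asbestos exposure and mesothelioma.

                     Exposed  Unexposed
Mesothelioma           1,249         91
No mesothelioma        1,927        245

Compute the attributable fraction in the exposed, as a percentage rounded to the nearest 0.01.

31.13

Reading the table with exposure as columns: a = 1249 (Exposed, case), b = 1927 (Exposed, non-case), c = 91 (Unexposed, case), d = 245.
Risk in exposed = 1249/3176 = 0.39326; risk in unexposed = 91/336 = 0.27083.
RR = 0.39326/0.27083 = 1.45204
AR% = (RR − 1)/RR × 100 = (1.45204 − 1)/1.45204 × 100 = 31.1316%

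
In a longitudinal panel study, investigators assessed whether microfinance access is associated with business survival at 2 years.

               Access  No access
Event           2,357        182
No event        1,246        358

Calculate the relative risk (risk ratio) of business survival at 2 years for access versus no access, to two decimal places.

1.94

Reading the table with exposure as columns: a = 2357 (Access, case), b = 1246 (Access, non-case), c = 182 (No access, case), d = 358.
Risk in exposed = 2357/3603 = 0.65418; risk in unexposed = 182/540 = 0.33704.
RR = 0.65418 / 0.33704 = 1.94096
The risk among the exposed is 1.94 times that among the unexposed.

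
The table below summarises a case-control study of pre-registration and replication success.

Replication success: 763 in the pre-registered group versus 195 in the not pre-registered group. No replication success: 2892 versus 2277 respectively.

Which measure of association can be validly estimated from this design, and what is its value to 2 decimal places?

3.08

From the description: a = 763, b = 2892, c = 195, d = 2277.
This is a case-control study: participants were sampled on outcome status, so risks in the source population cannot be estimated directly — relative risk is not valid here. The odds ratio is the appropriate measure.
OR = (a·d)/(b·c) = (763 × 2277) / (2892 × 195) = 1737351 / 563940 = 3.08074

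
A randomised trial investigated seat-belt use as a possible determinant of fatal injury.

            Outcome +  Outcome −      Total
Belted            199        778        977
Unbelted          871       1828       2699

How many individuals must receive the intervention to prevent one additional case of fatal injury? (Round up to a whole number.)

9

Risk in treated group = 199/977 = 0.20368; risk in control = 871/2699 = 0.32271.
Absolute risk reduction = 0.32271 − 0.20368 = 0.11903
NNT = 1 / ARR = 1 / 0.11903 = 8.401 → round up → 9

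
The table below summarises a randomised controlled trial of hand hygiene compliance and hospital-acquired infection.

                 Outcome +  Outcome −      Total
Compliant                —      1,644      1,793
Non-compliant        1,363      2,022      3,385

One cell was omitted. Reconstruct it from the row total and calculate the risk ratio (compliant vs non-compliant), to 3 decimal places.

0.206

The missing cell is in the exposed row: 1793 − 1644 = 149.
So a = 149, b = 1644, c = 1363, d = 2022.
RR = [a/(a+b)] / [c/(c+d)] = (149/1793) / (1363/3385) = 0.08310/0.40266 = 0.20638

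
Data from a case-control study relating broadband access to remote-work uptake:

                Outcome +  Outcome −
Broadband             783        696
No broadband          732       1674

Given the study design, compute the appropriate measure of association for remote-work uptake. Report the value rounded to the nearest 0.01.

2.57

Cells: a = 783, b = 696, c = 732, d = 1674.
This is a case-control study: participants were sampled on outcome status, so risks in the source population cannot be estimated directly — relative risk is not valid here. The odds ratio is the appropriate measure.
OR = (a·d)/(b·c) = (783 × 1674) / (696 × 732) = 1310742 / 509472 = 2.57275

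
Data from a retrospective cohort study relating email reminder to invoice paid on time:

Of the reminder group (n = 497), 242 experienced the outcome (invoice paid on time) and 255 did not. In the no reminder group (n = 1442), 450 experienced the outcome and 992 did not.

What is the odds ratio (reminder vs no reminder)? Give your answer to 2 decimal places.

2.09

From the description: a = 242, b = 255, c = 450, d = 992.
OR = (a·d)/(b·c) = (242 × 992) / (255 × 450) = 240064 / 114750 = 2.09206
The odds of invoice paid on time are about 2.09 times as high in the reminder group.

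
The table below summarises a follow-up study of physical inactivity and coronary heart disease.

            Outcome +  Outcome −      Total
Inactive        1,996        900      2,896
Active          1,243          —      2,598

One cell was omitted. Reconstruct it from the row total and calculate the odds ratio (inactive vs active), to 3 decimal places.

The missing cell is in the unexposed row: 2598 − 1243 = 1355.
So a = 1996, b = 900, c = 1243, d = 1355.
OR = (a·d)/(b·c) = (1996 × 1355) / (900 × 1243) = 2704580 / 1118700 = 2.41761

2.418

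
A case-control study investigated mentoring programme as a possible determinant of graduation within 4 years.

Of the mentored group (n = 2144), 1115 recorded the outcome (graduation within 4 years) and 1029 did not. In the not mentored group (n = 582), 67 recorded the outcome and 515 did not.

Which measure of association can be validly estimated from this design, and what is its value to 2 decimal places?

From the description: a = 1115, b = 1029, c = 67, d = 515.
This is a case-control study: participants were sampled on outcome status, so risks in the source population cannot be estimated directly — relative risk is not valid here. The odds ratio is the appropriate measure.
OR = (a·d)/(b·c) = (1115 × 515) / (1029 × 67) = 574225 / 68943 = 8.32898

8.33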